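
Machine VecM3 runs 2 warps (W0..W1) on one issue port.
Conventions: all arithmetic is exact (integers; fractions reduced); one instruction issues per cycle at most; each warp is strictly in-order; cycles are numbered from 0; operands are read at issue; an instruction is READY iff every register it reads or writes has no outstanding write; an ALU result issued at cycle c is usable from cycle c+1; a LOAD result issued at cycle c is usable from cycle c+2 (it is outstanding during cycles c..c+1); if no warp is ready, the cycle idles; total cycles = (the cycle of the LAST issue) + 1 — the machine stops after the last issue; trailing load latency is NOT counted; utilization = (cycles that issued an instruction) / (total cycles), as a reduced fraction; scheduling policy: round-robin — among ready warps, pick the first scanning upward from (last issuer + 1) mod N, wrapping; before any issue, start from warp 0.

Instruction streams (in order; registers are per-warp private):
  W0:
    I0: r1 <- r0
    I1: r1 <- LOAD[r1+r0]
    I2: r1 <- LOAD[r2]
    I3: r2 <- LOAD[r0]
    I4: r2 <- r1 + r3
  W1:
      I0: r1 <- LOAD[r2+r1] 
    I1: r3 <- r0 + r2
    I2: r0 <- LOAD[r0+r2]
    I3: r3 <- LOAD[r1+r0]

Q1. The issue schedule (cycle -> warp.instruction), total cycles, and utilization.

cycle 0: W0.I0
cycle 1: W1.I0
cycle 2: W0.I1
cycle 3: W1.I1
cycle 4: W0.I2
cycle 5: W1.I2
cycle 6: W0.I3
cycle 7: W1.I3
cycle 8: W0.I4

Answer: 9 cycles, utilization 1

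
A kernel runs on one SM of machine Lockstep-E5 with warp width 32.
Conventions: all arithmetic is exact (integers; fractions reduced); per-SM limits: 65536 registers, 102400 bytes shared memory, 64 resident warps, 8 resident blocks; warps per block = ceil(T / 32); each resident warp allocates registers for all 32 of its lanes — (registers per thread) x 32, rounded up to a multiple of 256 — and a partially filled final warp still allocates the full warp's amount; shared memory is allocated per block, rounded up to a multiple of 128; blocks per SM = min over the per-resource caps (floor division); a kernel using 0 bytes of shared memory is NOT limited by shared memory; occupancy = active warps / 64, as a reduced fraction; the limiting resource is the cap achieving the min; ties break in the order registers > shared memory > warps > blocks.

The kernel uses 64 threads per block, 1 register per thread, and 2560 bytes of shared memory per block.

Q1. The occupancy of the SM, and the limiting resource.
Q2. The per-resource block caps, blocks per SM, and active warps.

Answer: occupancy 1/4, limited by blocks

registers: 128 blocks
shared memory: 40 blocks
warps: 32 blocks
blocks: 8 blocks

Answer: 8 blocks, 16 active warps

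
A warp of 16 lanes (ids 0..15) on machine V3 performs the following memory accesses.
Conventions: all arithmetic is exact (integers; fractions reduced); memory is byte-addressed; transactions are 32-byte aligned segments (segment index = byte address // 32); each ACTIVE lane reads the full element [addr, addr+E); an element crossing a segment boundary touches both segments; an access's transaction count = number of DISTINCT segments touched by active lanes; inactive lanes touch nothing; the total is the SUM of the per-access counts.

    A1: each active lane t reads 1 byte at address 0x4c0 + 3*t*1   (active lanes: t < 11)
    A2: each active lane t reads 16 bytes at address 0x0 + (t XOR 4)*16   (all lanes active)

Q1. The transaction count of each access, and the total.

A1: 1 transaction
A2: 8 transactions

Answer: 1,8; total 9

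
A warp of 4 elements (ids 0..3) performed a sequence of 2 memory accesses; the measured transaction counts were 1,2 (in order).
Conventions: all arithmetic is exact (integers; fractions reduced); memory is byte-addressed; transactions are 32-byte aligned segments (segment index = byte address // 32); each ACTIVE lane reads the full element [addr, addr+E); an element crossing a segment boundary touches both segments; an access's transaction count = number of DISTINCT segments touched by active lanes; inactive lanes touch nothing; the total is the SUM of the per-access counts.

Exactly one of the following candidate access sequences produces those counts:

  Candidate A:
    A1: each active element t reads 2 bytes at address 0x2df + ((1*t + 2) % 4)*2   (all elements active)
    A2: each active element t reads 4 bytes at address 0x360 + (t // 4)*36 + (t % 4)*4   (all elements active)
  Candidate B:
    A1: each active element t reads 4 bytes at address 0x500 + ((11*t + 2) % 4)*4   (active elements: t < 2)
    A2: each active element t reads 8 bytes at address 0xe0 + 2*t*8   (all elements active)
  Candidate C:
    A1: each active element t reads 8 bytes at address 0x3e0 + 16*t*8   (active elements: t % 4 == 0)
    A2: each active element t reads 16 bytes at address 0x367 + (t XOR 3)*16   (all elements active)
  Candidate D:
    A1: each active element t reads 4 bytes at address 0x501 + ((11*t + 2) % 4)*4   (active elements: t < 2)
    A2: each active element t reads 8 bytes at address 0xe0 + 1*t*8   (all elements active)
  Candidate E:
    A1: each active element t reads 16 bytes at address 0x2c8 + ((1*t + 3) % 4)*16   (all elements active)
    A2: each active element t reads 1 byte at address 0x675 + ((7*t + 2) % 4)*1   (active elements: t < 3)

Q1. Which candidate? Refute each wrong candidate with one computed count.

A: A1 gives 2 transactions, not 1
C: A2 gives 3 transactions, not 2
D: A2 gives 1 transaction, not 2
E: A1 gives 3 transactions, not 1
B: all counts match (1,2)

Answer: B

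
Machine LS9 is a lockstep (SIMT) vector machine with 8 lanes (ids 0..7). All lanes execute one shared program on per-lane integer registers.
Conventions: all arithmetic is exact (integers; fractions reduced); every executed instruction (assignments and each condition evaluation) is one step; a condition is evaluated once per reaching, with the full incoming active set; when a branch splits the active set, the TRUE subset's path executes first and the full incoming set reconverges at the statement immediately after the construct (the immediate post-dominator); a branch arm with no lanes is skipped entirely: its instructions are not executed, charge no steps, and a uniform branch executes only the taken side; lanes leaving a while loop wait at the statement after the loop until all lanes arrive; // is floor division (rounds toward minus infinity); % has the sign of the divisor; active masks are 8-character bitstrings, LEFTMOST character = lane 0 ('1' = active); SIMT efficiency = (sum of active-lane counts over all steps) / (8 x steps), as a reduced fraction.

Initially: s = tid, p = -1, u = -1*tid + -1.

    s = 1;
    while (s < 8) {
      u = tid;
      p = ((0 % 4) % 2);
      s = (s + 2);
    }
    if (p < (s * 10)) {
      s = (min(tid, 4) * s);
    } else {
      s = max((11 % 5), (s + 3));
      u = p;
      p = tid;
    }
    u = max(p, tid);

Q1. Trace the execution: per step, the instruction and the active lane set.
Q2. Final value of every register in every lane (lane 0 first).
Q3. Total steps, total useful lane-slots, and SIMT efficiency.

step 0: s <- 1                       11111111
step 1: eval (s < 8)                 11111111
step 2: u <- tid                     11111111
step 3: p <- ((0 % 4) % 2)           11111111
step 4: s <- (s + 2)                 11111111
step 5: eval (s < 8)                 11111111
step 6: u <- tid                     11111111
step 7: p <- ((0 % 4) % 2)           11111111
step 8: s <- (s + 2)                 11111111
step 9: eval (s < 8)                 11111111
step 10: u <- tid                     11111111
step 11: p <- ((0 % 4) % 2)           11111111
step 12: s <- (s + 2)                 11111111
step 13: eval (s < 8)                 11111111
step 14: u <- tid                     11111111
step 15: p <- ((0 % 4) % 2)           11111111
step 16: s <- (s + 2)                 11111111
step 17: eval (s < 8)                 11111111
step 18: eval (p < (s * 10))          11111111
step 19: s <- (min(tid, 4) * s)       11111111
step 20: u <- max(p, tid)             11111111

Answer: 21 steps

s: 0,9,18,27,36,36,36,36
p: 0,0,0,0,0,0,0,0
u: 0,1,2,3,4,5,6,7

steps = 21; useful = 168; efficiency = 168/168 = 1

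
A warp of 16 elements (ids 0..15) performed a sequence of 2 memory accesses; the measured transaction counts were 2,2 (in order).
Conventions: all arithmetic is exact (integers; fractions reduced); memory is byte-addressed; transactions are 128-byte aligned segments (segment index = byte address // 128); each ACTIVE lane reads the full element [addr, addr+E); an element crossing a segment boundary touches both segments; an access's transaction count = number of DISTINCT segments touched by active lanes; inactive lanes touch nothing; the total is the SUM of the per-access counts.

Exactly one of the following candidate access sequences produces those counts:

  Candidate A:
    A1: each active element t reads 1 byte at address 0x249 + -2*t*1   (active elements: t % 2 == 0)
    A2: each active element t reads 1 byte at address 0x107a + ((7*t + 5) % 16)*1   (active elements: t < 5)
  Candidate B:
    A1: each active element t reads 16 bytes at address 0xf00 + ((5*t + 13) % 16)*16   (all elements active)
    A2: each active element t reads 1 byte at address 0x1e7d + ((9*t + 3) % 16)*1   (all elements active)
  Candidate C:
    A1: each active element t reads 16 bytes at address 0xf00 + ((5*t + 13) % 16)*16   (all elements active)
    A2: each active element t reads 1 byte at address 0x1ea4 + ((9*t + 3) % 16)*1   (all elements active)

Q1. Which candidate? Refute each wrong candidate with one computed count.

A: A1 gives 1 transaction, not 2
C: A2 gives 1 transaction, not 2
B: all counts match (2,2)

Answer: B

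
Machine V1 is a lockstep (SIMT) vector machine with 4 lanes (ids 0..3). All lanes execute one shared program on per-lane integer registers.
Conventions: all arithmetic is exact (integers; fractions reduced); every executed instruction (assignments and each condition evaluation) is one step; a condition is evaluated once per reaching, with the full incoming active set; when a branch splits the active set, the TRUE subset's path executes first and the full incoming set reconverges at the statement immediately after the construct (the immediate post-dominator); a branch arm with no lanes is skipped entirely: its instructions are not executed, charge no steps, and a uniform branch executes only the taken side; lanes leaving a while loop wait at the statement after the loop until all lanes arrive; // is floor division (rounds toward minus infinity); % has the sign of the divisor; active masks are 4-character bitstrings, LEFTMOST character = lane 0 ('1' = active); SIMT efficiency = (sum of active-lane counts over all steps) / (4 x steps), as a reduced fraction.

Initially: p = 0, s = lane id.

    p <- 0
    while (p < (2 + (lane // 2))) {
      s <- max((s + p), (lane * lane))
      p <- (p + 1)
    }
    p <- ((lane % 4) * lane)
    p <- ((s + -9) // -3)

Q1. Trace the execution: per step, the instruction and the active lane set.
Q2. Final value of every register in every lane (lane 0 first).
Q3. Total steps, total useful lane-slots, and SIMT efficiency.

step 0: p <- 0                       1111
step 1: eval (p < (2 + (lane // 2))) 1111
step 2: s <- max((s + p), (lane * lane)) 1111
step 3: p <- (p + 1)                 1111
step 4: eval (p < (2 + (lane // 2))) 1111
step 5: s <- max((s + p), (lane * lane)) 1111
step 6: p <- (p + 1)                 1111
step 7: eval (p < (2 + (lane // 2))) 1111
step 8: s <- max((s + p), (lane * lane)) 0011
step 9: p <- (p + 1)                 0011
step 10: eval (p < (2 + (lane // 2))) 0011
step 11: p <- ((lane % 4) * lane)     1111
step 12: p <- ((s + -9) // -3)        1111

Answer: 13 steps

p: 2,2,0,-1
s: 1,2,7,12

steps = 13; useful = 46; efficiency = 46/52 = 23/26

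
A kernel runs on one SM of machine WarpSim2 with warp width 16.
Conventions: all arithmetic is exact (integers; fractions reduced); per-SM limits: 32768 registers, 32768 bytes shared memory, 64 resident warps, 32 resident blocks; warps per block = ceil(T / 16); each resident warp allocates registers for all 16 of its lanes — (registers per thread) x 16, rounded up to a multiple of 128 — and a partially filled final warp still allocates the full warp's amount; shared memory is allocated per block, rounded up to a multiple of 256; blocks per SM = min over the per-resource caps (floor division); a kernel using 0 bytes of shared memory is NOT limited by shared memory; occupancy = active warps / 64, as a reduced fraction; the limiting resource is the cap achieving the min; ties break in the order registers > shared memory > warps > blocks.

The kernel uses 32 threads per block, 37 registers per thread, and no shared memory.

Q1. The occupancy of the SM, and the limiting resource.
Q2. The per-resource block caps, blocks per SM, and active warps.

Answer: occupancy 25/32, limited by registers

registers: 25 blocks
shared memory: no limit (kernel uses none)
warps: 32 blocks
blocks: 32 blocks

Answer: 25 blocks, 50 active warps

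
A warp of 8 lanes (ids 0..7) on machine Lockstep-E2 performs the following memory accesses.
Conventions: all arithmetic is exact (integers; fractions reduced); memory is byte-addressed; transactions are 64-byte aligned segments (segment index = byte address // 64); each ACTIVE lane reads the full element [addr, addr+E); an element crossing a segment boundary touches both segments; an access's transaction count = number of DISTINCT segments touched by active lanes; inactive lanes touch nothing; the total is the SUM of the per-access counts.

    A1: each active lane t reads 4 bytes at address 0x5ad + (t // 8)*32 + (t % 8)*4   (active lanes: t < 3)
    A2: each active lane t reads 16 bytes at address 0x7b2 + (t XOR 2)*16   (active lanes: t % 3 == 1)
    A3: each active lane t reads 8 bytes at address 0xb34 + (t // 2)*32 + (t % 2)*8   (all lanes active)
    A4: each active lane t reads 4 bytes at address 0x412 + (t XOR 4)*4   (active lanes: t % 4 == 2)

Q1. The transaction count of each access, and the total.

A1: 1 transaction
A2: 2 transactions
A3: 3 transactions
A4: 1 transaction

Answer: 1,2,3,1; total 7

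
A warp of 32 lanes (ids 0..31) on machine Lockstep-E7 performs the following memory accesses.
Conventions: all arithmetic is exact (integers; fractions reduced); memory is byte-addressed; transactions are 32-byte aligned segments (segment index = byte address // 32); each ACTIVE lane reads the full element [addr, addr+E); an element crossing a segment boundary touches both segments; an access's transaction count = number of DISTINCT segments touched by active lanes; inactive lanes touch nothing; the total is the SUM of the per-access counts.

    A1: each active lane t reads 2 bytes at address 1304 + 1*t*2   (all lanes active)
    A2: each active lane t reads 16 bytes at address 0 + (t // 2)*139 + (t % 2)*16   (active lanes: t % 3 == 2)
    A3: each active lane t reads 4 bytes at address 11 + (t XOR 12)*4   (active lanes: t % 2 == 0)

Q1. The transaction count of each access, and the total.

A1: 3 transactions
A2: 10 transactions
A3: 5 transactions

Answer: 3,10,5; total 18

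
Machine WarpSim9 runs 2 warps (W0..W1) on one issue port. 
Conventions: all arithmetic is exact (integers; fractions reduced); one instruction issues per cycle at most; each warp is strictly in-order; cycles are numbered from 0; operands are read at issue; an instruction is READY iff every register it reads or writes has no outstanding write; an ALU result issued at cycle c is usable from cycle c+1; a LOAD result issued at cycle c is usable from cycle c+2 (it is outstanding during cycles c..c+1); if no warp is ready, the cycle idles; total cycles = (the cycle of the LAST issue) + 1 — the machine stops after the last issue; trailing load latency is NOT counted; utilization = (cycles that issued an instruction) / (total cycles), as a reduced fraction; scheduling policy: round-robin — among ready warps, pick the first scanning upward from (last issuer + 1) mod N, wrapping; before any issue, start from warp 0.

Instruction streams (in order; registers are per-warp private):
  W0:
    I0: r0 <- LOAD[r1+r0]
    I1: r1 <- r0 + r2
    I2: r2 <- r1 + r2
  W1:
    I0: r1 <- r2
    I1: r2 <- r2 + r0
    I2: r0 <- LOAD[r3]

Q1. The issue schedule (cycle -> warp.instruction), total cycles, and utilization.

cycle 0: W0.I0
cycle 1: W1.I0
cycle 2: W0.I1
cycle 3: W1.I1
cycle 4: W0.I2
cycle 5: W1.I2

Answer: 6 cycles, utilization 1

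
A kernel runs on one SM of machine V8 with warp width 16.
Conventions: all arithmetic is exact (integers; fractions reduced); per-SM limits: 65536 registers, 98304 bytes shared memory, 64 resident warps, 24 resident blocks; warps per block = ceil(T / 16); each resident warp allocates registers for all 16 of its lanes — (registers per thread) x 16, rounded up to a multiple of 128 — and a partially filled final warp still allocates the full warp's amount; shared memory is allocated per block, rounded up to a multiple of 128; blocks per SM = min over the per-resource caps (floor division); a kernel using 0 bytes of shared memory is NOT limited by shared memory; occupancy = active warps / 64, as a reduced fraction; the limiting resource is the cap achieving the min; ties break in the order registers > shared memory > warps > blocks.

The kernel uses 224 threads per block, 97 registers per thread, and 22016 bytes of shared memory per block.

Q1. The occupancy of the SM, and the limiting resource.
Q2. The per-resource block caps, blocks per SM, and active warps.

Answer: occupancy 7/16, limited by registers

registers: 2 blocks
shared memory: 4 blocks
warps: 4 blocks
blocks: 24 blocks

Answer: 2 blocks, 28 active warps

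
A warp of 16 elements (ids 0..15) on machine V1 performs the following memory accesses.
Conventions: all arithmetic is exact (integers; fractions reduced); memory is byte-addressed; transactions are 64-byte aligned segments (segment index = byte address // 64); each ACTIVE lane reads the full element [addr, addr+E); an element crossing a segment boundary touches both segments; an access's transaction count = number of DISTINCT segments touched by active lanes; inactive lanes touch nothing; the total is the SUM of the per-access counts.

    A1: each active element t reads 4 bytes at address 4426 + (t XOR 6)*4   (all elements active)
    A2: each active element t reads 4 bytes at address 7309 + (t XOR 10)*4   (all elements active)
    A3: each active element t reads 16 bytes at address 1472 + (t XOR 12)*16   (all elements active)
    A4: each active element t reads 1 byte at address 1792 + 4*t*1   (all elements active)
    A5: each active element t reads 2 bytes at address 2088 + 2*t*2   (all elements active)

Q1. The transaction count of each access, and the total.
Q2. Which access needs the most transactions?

A1: 2 transactions
A2: 2 transactions
A3: 4 transactions
A4: 1 transaction
A5: 2 transactions

Answer: 2,2,4,1,2; total 11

Answer: A3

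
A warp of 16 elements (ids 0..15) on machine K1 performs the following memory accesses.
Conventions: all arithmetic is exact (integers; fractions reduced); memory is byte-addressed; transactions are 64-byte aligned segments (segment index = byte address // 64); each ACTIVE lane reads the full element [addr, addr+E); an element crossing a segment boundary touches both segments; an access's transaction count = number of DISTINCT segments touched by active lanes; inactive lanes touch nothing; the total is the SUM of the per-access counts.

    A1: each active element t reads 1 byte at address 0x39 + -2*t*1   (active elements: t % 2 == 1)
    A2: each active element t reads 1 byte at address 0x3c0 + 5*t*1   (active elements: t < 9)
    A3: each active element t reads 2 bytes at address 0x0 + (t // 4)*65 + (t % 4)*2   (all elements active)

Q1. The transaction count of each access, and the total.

A1: 1 transaction
A2: 1 transaction
A3: 4 transactions

Answer: 1,1,4; total 6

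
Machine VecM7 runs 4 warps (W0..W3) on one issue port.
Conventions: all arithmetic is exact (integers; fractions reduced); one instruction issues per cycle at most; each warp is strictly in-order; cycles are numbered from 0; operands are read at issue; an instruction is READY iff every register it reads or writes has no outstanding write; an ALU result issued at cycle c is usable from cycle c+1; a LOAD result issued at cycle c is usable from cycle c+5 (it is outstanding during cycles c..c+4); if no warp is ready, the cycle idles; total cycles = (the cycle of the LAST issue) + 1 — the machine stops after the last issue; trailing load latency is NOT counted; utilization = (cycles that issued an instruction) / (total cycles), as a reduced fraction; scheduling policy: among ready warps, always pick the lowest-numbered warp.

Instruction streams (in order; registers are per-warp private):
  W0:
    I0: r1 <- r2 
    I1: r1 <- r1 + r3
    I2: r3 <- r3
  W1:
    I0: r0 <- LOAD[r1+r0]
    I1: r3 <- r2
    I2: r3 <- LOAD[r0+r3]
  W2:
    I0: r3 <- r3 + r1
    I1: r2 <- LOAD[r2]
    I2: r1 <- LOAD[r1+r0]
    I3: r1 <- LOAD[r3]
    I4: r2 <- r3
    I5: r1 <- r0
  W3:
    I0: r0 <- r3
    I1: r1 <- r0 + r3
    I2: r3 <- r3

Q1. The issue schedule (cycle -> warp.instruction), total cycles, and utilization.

cycle 0: W0.I0
cycle 1: W0.I1
cycle 2: W0.I2
cycle 3: W1.I0
cycle 4: W1.I1
cycle 5: W2.I0
cycle 6: W2.I1
cycle 7: W2.I2
cycle 8: W1.I2
cycle 9: W3.I0
cycle 10: W3.I1
cycle 11: W3.I2
cycle 12: W2.I3
cycle 13: W2.I4
cycle 14: idle
cycle 15: idle
cycle 16: idle
cycle 17: W2.I5

Answer: 18 cycles, utilization 5/6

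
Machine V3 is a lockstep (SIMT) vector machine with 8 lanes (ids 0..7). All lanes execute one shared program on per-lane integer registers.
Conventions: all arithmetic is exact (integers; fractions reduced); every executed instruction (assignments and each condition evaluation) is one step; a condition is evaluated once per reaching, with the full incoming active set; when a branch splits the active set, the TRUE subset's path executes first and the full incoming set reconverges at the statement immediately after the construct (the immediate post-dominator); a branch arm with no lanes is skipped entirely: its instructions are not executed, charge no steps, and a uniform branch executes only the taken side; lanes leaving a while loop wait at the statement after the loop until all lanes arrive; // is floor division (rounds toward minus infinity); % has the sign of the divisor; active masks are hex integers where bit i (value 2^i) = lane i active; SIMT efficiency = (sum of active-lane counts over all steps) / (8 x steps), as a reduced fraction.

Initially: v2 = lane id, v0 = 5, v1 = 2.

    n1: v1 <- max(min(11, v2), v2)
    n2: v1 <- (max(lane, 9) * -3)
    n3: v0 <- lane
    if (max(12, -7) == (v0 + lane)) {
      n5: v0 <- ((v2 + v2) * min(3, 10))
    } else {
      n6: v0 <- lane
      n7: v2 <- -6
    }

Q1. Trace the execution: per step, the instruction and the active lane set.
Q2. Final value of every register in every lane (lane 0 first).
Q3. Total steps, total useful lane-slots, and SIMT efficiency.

step 0: v1 <- max(min(11, v2), v2)   0xff
step 1: v1 <- (max(lane, 9) * -3)    0xff
step 2: v0 <- lane                   0xff
step 3: eval (max(12, -7) == (v0 + lane)) 0xff
step 4: v0 <- ((v2 + v2) * min(3, 10)) 0x40
step 5: v0 <- lane                   0xbf
step 6: v2 <- -6                     0xbf

Answer: 7 steps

v2: -6,-6,-6,-6,-6,-6,6,-6
v0: 0,1,2,3,4,5,36,7
v1: -27,-27,-27,-27,-27,-27,-27,-27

steps = 7; useful = 47; efficiency = 47/56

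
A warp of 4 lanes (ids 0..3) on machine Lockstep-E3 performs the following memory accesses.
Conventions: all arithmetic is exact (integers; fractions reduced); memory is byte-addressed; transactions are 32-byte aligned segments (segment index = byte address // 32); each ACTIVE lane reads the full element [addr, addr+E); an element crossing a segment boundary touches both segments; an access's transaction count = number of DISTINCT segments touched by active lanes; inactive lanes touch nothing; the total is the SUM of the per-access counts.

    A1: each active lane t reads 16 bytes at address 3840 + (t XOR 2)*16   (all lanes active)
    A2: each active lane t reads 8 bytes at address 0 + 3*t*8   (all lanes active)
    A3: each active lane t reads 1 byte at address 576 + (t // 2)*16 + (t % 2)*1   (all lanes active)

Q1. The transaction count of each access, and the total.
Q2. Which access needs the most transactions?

A1: 2 transactions
A2: 3 transactions
A3: 1 transaction

Answer: 2,3,1; total 6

Answer: A2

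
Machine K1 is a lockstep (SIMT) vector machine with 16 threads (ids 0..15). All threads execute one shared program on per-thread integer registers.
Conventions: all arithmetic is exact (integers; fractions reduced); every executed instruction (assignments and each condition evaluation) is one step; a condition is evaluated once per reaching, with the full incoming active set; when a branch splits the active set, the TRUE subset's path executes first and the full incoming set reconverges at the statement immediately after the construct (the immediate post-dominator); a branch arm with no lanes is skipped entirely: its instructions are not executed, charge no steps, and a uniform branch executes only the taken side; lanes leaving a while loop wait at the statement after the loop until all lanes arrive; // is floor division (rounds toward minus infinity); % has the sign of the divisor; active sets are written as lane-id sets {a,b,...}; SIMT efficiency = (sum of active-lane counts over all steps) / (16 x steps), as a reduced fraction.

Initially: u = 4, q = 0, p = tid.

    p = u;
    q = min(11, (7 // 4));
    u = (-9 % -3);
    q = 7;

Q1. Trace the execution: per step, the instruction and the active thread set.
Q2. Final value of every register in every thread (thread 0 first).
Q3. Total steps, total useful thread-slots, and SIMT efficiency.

step 0: p <- u                       {0,1,2,3,4,5,6,7,8,9,10,11,12,13,14,15}
step 1: q <- min(11, (7 // 4))       {0,1,2,3,4,5,6,7,8,9,10,11,12,13,14,15}
step 2: u <- (-9 % -3)               {0,1,2,3,4,5,6,7,8,9,10,11,12,13,14,15}
step 3: q <- 7                       {0,1,2,3,4,5,6,7,8,9,10,11,12,13,14,15}

Answer: 4 steps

u: 0,0,0,0,0,0,0,0,0,0,0,0,0,0,0,0
q: 7,7,7,7,7,7,7,7,7,7,7,7,7,7,7,7
p: 4,4,4,4,4,4,4,4,4,4,4,4,4,4,4,4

steps = 4; useful = 64; efficiency = 64/64 = 1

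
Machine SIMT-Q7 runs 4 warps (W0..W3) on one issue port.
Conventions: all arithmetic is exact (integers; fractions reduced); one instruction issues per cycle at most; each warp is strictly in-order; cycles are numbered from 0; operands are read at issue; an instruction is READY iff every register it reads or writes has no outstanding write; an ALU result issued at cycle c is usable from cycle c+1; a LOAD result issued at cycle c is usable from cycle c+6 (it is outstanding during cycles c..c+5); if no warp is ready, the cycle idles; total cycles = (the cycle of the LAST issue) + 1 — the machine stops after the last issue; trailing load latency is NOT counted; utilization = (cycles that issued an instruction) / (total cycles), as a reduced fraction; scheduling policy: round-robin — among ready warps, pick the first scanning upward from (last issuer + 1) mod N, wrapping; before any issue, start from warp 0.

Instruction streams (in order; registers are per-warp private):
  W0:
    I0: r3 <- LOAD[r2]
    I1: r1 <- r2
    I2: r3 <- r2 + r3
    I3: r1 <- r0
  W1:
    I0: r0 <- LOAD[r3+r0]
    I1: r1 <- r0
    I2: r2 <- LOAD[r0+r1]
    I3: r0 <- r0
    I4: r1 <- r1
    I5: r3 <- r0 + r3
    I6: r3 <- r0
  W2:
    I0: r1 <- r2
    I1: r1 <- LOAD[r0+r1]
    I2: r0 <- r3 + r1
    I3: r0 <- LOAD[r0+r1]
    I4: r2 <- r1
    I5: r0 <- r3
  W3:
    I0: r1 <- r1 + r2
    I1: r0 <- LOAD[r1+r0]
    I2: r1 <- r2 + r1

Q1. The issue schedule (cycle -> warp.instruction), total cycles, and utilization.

cycle 0: W0.I0
cycle 1: W1.I0
cycle 2: W2.I0
cycle 3: W3.I0
cycle 4: W0.I1
cycle 5: W2.I1
cycle 6: W3.I1
cycle 7: W0.I2
cycle 8: W1.I1
cycle 9: W3.I2
cycle 10: W0.I3
cycle 11: W1.I2
cycle 12: W2.I2
cycle 13: W1.I3
cycle 14: W2.I3
cycle 15: W1.I4
cycle 16: W2.I4
cycle 17: W1.I5
cycle 18: W1.I6
cycle 19: idle
cycle 20: W2.I5

Answer: 21 cycles, utilization 20/21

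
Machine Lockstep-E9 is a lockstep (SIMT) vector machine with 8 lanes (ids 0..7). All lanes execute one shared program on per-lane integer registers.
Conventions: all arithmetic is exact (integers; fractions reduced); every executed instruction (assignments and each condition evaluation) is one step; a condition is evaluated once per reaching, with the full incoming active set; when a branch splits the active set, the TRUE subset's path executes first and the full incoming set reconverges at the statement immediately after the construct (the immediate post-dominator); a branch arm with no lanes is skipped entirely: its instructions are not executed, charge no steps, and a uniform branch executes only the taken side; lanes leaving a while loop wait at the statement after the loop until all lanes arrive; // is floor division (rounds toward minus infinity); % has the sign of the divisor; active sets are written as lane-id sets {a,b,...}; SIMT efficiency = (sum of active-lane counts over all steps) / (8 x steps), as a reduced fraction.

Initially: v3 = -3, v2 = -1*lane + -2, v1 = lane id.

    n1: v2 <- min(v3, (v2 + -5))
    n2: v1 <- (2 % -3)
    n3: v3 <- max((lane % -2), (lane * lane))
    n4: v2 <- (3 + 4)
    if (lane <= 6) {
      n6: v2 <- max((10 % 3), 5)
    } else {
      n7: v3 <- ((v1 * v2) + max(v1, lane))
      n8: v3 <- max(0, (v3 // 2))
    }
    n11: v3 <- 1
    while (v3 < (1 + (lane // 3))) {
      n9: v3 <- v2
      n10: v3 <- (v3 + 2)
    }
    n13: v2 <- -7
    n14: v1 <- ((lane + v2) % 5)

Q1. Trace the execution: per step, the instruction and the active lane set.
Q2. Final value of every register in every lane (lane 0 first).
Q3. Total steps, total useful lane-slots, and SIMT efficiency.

step 0: v2 <- min(v3, (v2 + -5))     {0,1,2,3,4,5,6,7}
step 1: v1 <- (2 % -3)               {0,1,2,3,4,5,6,7}
step 2: v3 <- max((lane % -2), (lane * lane)) {0,1,2,3,4,5,6,7}
step 3: v2 <- (3 + 4)                {0,1,2,3,4,5,6,7}
step 4: eval (lane <= 6)             {0,1,2,3,4,5,6,7}
step 5: v2 <- max((10 % 3), 5)       {0,1,2,3,4,5,6}
step 6: v3 <- ((v1 * v2) + max(v1, lane)) {7}
step 7: v3 <- max(0, (v3 // 2))      {7}
step 8: v3 <- 1                      {0,1,2,3,4,5,6,7}
step 9: eval (v3 < (1 + (lane // 3))) {0,1,2,3,4,5,6,7}
step 10: v3 <- v2                     {3,4,5,6,7}
step 11: v3 <- (v3 + 2)               {3,4,5,6,7}
step 12: eval (v3 < (1 + (lane // 3))) {3,4,5,6,7}
step 13: v2 <- -7                     {0,1,2,3,4,5,6,7}
step 14: v1 <- ((lane + v2) % 5)      {0,1,2,3,4,5,6,7}

Answer: 15 steps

v3: 1,1,1,7,7,7,7,9
v2: -7,-7,-7,-7,-7,-7,-7,-7
v1: 3,4,0,1,2,3,4,0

steps = 15; useful = 96; efficiency = 96/120 = 4/5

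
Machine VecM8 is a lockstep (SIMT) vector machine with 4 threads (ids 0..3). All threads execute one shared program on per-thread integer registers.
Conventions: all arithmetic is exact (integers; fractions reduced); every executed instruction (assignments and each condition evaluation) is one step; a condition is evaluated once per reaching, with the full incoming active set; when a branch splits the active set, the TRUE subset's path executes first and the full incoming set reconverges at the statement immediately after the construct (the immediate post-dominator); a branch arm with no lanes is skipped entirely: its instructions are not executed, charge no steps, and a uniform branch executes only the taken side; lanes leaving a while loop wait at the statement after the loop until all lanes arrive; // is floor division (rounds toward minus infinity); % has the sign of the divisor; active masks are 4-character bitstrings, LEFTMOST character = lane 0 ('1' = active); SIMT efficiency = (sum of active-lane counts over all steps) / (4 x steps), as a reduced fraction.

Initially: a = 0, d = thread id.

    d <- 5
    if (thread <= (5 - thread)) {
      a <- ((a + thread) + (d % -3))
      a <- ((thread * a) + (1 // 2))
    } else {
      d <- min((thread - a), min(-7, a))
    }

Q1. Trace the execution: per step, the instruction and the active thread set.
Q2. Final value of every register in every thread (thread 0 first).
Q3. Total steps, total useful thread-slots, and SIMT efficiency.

step 0: d <- 5                       1111
step 1: eval (thread <= (5 - thread)) 1111
step 2: a <- ((a + thread) + (d % -3)) 1110
step 3: a <- ((thread * a) + (1 // 2)) 1110
step 4: d <- min((thread - a), min(-7, a)) 0001

Answer: 5 steps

a: 0,0,2,0
d: 5,5,5,-7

steps = 5; useful = 15; efficiency = 15/20 = 3/4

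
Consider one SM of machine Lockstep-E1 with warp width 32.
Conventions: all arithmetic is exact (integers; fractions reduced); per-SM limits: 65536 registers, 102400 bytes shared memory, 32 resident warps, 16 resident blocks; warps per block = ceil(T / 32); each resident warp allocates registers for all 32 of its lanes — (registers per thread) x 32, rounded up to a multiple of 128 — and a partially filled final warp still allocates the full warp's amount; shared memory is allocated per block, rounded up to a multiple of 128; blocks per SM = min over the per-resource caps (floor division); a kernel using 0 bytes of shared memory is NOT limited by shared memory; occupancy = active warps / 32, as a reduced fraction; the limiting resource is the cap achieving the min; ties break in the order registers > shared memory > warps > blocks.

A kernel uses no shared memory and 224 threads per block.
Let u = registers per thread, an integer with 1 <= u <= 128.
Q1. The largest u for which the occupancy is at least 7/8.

Answer: u = 72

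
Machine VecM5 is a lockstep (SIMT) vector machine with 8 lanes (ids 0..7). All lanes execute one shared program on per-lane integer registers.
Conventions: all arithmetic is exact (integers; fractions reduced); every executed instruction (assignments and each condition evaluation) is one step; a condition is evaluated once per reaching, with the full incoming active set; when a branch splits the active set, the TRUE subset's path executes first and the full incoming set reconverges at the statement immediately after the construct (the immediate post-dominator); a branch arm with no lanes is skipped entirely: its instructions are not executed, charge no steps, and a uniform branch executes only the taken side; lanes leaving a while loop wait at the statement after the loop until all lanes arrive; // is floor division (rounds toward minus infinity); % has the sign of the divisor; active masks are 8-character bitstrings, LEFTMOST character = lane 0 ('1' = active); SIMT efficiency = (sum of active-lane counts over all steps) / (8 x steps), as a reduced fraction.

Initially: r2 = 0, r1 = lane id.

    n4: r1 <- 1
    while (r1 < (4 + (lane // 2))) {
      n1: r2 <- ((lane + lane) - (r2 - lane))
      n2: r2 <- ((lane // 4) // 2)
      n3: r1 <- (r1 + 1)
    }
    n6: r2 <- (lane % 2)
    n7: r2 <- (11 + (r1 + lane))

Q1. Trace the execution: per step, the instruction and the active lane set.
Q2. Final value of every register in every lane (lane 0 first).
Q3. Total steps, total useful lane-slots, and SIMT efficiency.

step 0: r1 <- 1                      11111111
step 1: eval (r1 < (4 + (lane // 2))) 11111111
step 2: r2 <- ((lane + lane) - (r2 - lane)) 11111111
step 3: r2 <- ((lane // 4) // 2)     11111111
step 4: r1 <- (r1 + 1)               11111111
step 5: eval (r1 < (4 + (lane // 2))) 11111111
step 6: r2 <- ((lane + lane) - (r2 - lane)) 11111111
step 7: r2 <- ((lane // 4) // 2)     11111111
step 8: r1 <- (r1 + 1)               11111111
step 9: eval (r1 < (4 + (lane // 2))) 11111111
step 10: r2 <- ((lane + lane) - (r2 - lane)) 11111111
step 11: r2 <- ((lane // 4) // 2)     11111111
step 12: r1 <- (r1 + 1)               11111111
step 13: eval (r1 < (4 + (lane // 2))) 11111111
step 14: r2 <- ((lane + lane) - (r2 - lane)) 00111111
step 15: r2 <- ((lane // 4) // 2)     00111111
step 16: r1 <- (r1 + 1)               00111111
step 17: eval (r1 < (4 + (lane // 2))) 00111111
step 18: r2 <- ((lane + lane) - (r2 - lane)) 00001111
step 19: r2 <- ((lane // 4) // 2)     00001111
step 20: r1 <- (r1 + 1)               00001111
step 21: eval (r1 < (4 + (lane // 2))) 00001111
step 22: r2 <- ((lane + lane) - (r2 - lane)) 00000011
step 23: r2 <- ((lane // 4) // 2)     00000011
step 24: r1 <- (r1 + 1)               00000011
step 25: eval (r1 < (4 + (lane // 2))) 00000011
step 26: r2 <- (lane % 2)             11111111
step 27: r2 <- (11 + (r1 + lane))     11111111

Answer: 28 steps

r2: 15,16,18,19,21,22,24,25
r1: 4,4,5,5,6,6,7,7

steps = 28; useful = 176; efficiency = 176/224 = 11/14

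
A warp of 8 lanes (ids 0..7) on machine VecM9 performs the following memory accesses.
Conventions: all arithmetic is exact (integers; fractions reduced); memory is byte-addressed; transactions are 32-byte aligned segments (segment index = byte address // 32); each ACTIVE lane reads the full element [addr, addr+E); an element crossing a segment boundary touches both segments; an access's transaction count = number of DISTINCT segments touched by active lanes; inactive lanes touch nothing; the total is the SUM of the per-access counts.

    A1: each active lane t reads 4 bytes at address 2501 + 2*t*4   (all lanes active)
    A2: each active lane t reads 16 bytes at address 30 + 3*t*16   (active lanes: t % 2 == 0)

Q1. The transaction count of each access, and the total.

A1: 3 transactions
A2: 8 transactions

Answer: 3,8; total 11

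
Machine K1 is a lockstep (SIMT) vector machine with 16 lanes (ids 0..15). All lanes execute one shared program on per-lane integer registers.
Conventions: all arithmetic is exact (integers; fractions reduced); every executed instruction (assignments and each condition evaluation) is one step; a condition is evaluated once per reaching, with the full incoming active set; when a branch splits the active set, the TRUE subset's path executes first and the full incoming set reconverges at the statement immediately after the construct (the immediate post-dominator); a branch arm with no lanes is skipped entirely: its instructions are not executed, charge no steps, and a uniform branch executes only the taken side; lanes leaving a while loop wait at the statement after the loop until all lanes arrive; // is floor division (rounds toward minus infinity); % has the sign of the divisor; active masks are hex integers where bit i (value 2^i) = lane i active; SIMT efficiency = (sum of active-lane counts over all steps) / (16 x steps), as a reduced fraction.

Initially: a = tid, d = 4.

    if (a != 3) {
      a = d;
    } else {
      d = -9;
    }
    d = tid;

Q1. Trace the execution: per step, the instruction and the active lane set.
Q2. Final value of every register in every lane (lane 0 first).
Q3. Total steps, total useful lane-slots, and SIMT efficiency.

step 0: eval (a != 3)                0xffff
step 1: a <- d                       0xfff7
step 2: d <- -9                      0x0008
step 3: d <- tid                     0xffff

Answer: 4 steps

a: 4,4,4,3,4,4,4,4,4,4,4,4,4,4,4,4
d: 0,1,2,3,4,5,6,7,8,9,10,11,12,13,14,15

steps = 4; useful = 48; efficiency = 48/64 = 3/4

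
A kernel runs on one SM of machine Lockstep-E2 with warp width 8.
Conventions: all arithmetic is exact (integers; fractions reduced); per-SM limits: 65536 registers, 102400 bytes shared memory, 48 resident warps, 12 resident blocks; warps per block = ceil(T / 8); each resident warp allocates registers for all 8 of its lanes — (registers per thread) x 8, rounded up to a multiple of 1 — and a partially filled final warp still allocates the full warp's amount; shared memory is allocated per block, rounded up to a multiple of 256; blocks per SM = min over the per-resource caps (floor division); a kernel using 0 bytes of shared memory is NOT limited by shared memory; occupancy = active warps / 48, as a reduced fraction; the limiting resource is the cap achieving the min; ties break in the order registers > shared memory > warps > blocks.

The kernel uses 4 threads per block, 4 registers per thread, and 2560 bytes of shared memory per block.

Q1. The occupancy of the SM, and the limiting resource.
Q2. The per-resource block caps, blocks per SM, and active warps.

Answer: occupancy 1/4, limited by blocks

registers: 2048 blocks
shared memory: 40 blocks
warps: 48 blocks
blocks: 12 blocks

Answer: 12 blocks, 12 active warps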